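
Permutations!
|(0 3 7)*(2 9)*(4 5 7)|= 10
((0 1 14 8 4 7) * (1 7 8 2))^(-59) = (0 7)(1 14 2)(4 8)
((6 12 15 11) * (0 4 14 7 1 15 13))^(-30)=(15)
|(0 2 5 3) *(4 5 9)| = |(0 2 9 4 5 3)| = 6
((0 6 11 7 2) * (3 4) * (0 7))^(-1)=(0 11 6)(2 7)(3 4)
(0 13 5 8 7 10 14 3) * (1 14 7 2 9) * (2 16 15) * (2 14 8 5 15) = (0 13 15 14 3)(1 8 16 2 9)(7 10) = [13, 8, 9, 0, 4, 5, 6, 10, 16, 1, 7, 11, 12, 15, 3, 14, 2]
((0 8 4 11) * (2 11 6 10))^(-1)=(0 11 2 10 6 4 8)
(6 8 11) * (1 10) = [0, 10, 2, 3, 4, 5, 8, 7, 11, 9, 1, 6] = (1 10)(6 8 11)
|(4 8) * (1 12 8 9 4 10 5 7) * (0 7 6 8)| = |(0 7 1 12)(4 9)(5 6 8 10)| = 4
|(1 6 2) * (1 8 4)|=|(1 6 2 8 4)|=5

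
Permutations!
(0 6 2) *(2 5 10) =(0 6 5 10 2) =[6, 1, 0, 3, 4, 10, 5, 7, 8, 9, 2]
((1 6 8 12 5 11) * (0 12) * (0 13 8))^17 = (0 6 1 11 5 12)(8 13)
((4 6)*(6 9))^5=((4 9 6))^5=(4 6 9)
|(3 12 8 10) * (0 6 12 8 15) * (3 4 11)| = |(0 6 12 15)(3 8 10 4 11)| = 20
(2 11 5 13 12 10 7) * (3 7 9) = [0, 1, 11, 7, 4, 13, 6, 2, 8, 3, 9, 5, 10, 12] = (2 11 5 13 12 10 9 3 7)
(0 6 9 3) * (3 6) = [3, 1, 2, 0, 4, 5, 9, 7, 8, 6] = (0 3)(6 9)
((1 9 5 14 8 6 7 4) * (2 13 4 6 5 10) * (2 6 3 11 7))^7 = (3 11 7)(5 14 8)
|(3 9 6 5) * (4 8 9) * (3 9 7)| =|(3 4 8 7)(5 9 6)| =12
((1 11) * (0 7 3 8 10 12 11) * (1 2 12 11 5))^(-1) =((0 7 3 8 10 11 2 12 5 1))^(-1) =(0 1 5 12 2 11 10 8 3 7)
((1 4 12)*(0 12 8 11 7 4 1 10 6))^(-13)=(0 6 10 12)(4 7 11 8)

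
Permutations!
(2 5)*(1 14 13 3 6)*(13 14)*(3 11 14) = (1 13 11 14 3 6)(2 5) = [0, 13, 5, 6, 4, 2, 1, 7, 8, 9, 10, 14, 12, 11, 3]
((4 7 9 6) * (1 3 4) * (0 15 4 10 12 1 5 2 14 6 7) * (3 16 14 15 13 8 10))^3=((0 13 8 10 12 1 16 14 6 5 2 15 4)(7 9))^3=(0 10 16 5 4 8 1 6 15 13 12 14 2)(7 9)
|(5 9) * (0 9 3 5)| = |(0 9)(3 5)| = 2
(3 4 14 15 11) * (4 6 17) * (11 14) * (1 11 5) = (1 11 3 6 17 4 5)(14 15) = [0, 11, 2, 6, 5, 1, 17, 7, 8, 9, 10, 3, 12, 13, 15, 14, 16, 4]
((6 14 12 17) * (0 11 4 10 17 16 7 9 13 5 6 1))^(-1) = (0 1 17 10 4 11)(5 13 9 7 16 12 14 6)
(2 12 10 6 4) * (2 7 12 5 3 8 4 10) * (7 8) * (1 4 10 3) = (1 4 8 10 6 3 7 12 2 5) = [0, 4, 5, 7, 8, 1, 3, 12, 10, 9, 6, 11, 2]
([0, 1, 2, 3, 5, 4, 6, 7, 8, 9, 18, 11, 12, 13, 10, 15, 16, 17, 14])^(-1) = (4 5)(10 14 18)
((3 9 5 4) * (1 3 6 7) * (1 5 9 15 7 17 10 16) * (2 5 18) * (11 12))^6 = (1 5)(2 16)(3 4)(6 15)(7 17)(10 18) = ((1 3 15 7 18 2 5 4 6 17 10 16)(11 12))^6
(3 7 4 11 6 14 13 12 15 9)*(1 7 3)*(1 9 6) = (1 7 4 11)(6 14 13 12 15) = [0, 7, 2, 3, 11, 5, 14, 4, 8, 9, 10, 1, 15, 12, 13, 6]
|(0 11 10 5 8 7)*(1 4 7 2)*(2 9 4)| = 8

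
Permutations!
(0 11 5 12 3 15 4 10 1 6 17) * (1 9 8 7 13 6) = (0 11 5 12 3 15 4 10 9 8 7 13 6 17) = [11, 1, 2, 15, 10, 12, 17, 13, 7, 8, 9, 5, 3, 6, 14, 4, 16, 0]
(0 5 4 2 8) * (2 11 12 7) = (0 5 4 11 12 7 2 8) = [5, 1, 8, 3, 11, 4, 6, 2, 0, 9, 10, 12, 7]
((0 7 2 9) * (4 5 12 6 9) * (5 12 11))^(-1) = (0 9 6 12 4 2 7)(5 11)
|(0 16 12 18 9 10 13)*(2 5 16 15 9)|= |(0 15 9 10 13)(2 5 16 12 18)|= 5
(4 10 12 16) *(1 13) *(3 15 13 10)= [0, 10, 2, 15, 3, 5, 6, 7, 8, 9, 12, 11, 16, 1, 14, 13, 4]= (1 10 12 16 4 3 15 13)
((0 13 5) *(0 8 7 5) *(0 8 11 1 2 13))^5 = ((1 2 13 8 7 5 11))^5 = (1 5 8 2 11 7 13)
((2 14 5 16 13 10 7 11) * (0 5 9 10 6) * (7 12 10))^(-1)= ((0 5 16 13 6)(2 14 9 7 11)(10 12))^(-1)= (0 6 13 16 5)(2 11 7 9 14)(10 12)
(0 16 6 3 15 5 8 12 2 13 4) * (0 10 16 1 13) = (0 1 13 4 10 16 6 3 15 5 8 12 2) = [1, 13, 0, 15, 10, 8, 3, 7, 12, 9, 16, 11, 2, 4, 14, 5, 6]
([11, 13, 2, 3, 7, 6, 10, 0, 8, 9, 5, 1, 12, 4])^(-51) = (0 13)(1 7)(4 11)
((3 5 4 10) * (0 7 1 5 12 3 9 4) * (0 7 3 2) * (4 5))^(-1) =(0 2 12 3)(1 7 5 9 10 4)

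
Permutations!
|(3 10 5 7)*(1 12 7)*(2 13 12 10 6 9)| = 21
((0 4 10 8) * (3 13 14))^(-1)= ((0 4 10 8)(3 13 14))^(-1)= (0 8 10 4)(3 14 13)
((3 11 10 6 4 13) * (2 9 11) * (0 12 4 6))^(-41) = (0 3 10 13 11 4 9 12 2)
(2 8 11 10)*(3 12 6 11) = (2 8 3 12 6 11 10) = [0, 1, 8, 12, 4, 5, 11, 7, 3, 9, 2, 10, 6]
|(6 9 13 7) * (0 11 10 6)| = |(0 11 10 6 9 13 7)| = 7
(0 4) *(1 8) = (0 4)(1 8) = [4, 8, 2, 3, 0, 5, 6, 7, 1]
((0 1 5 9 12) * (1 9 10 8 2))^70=((0 9 12)(1 5 10 8 2))^70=(0 9 12)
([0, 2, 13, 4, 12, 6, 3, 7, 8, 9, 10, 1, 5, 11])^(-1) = [0, 11, 1, 6, 3, 12, 5, 7, 8, 9, 10, 13, 4, 2]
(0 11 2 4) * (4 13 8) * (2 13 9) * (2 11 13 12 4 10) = (0 13 8 10 2 9 11 12 4) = [13, 1, 9, 3, 0, 5, 6, 7, 10, 11, 2, 12, 4, 8]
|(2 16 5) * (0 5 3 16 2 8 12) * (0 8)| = |(0 5)(3 16)(8 12)| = 2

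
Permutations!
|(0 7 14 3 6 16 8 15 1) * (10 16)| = |(0 7 14 3 6 10 16 8 15 1)| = 10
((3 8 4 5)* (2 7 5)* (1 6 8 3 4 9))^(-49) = (1 9 8 6)(2 4 5 7)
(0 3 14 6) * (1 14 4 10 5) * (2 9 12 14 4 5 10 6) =(0 3 5 1 4 6)(2 9 12 14) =[3, 4, 9, 5, 6, 1, 0, 7, 8, 12, 10, 11, 14, 13, 2]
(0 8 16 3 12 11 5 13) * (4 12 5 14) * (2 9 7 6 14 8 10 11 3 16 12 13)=(16)(0 10 11 8 12 3 5 2 9 7 6 14 4 13)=[10, 1, 9, 5, 13, 2, 14, 6, 12, 7, 11, 8, 3, 0, 4, 15, 16]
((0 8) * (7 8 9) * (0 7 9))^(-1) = (9)(7 8)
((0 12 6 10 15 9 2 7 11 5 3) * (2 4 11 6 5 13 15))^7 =(0 3 5 12)(2 10 6 7)(4 13 9 11 15)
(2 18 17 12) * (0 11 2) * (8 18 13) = (0 11 2 13 8 18 17 12) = [11, 1, 13, 3, 4, 5, 6, 7, 18, 9, 10, 2, 0, 8, 14, 15, 16, 12, 17]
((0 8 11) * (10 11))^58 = (0 10)(8 11) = ((0 8 10 11))^58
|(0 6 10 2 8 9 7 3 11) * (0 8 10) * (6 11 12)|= 8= |(0 11 8 9 7 3 12 6)(2 10)|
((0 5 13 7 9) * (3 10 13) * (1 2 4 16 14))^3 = (0 10 9 3 7 5 13)(1 16 2 14 4)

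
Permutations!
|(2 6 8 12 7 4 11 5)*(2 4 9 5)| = 9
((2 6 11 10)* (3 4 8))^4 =(11)(3 4 8)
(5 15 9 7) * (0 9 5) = (0 9 7)(5 15) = [9, 1, 2, 3, 4, 15, 6, 0, 8, 7, 10, 11, 12, 13, 14, 5]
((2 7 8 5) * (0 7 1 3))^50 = (0 7 8 5 2 1 3) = ((0 7 8 5 2 1 3))^50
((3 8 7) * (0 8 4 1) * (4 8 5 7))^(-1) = ((0 5 7 3 8 4 1))^(-1) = (0 1 4 8 3 7 5)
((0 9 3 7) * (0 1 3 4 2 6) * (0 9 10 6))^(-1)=(0 2 4 9 6 10)(1 7 3)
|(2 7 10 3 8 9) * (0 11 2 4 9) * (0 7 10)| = 14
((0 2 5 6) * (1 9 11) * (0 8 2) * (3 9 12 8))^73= (1 12 8 2 5 6 3 9 11)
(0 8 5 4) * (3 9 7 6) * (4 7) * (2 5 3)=(0 8 3 9 4)(2 5 7 6)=[8, 1, 5, 9, 0, 7, 2, 6, 3, 4]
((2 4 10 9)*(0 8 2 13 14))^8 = (14)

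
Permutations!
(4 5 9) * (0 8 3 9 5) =(0 8 3 9 4) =[8, 1, 2, 9, 0, 5, 6, 7, 3, 4]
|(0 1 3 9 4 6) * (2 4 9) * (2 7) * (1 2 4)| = 7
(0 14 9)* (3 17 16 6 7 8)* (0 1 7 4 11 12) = [14, 7, 2, 17, 11, 5, 4, 8, 3, 1, 10, 12, 0, 13, 9, 15, 6, 16] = (0 14 9 1 7 8 3 17 16 6 4 11 12)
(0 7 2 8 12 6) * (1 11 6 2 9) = (0 7 9 1 11 6)(2 8 12) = [7, 11, 8, 3, 4, 5, 0, 9, 12, 1, 10, 6, 2]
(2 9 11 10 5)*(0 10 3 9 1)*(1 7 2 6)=(0 10 5 6 1)(2 7)(3 9 11)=[10, 0, 7, 9, 4, 6, 1, 2, 8, 11, 5, 3]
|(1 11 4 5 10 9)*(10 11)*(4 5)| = |(1 10 9)(5 11)| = 6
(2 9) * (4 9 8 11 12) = (2 8 11 12 4 9) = [0, 1, 8, 3, 9, 5, 6, 7, 11, 2, 10, 12, 4]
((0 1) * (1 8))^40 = ((0 8 1))^40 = (0 8 1)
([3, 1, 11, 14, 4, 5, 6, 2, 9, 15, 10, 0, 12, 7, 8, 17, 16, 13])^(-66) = [0, 1, 2, 3, 4, 5, 6, 7, 8, 9, 10, 11, 12, 13, 14, 15, 16, 17]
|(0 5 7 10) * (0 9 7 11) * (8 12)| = |(0 5 11)(7 10 9)(8 12)| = 6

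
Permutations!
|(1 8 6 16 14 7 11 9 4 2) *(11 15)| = 11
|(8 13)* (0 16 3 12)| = 4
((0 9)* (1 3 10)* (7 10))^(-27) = (0 9)(1 3 7 10)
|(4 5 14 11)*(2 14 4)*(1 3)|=|(1 3)(2 14 11)(4 5)|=6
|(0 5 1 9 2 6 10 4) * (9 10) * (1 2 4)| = |(0 5 2 6 9 4)(1 10)| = 6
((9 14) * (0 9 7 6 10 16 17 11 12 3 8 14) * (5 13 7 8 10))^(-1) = (0 9)(3 12 11 17 16 10)(5 6 7 13)(8 14)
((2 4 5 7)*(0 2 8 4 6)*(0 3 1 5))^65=((0 2 6 3 1 5 7 8 4))^65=(0 6 1 7 4 2 3 5 8)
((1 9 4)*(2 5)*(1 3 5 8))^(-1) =(1 8 2 5 3 4 9)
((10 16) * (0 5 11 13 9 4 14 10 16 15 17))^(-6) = (0 9 15 11 14)(4 17 13 10 5)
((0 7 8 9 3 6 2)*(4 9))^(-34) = (0 6 9 8)(2 3 4 7) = ((0 7 8 4 9 3 6 2))^(-34)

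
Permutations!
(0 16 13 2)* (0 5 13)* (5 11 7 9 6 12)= [16, 1, 11, 3, 4, 13, 12, 9, 8, 6, 10, 7, 5, 2, 14, 15, 0]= (0 16)(2 11 7 9 6 12 5 13)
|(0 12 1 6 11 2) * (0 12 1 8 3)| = |(0 1 6 11 2 12 8 3)| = 8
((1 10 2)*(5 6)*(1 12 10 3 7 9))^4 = ((1 3 7 9)(2 12 10)(5 6))^4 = (2 12 10)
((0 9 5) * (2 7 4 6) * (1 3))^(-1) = ((0 9 5)(1 3)(2 7 4 6))^(-1) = (0 5 9)(1 3)(2 6 4 7)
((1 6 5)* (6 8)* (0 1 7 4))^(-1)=((0 1 8 6 5 7 4))^(-1)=(0 4 7 5 6 8 1)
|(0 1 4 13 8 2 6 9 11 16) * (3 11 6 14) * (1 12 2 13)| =|(0 12 2 14 3 11 16)(1 4)(6 9)(8 13)| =14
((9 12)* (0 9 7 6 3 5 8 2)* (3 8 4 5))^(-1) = (0 2 8 6 7 12 9)(4 5)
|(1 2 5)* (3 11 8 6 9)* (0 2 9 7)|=10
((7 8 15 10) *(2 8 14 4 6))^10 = (2 15 7 4)(6 8 10 14)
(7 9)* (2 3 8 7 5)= [0, 1, 3, 8, 4, 2, 6, 9, 7, 5]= (2 3 8 7 9 5)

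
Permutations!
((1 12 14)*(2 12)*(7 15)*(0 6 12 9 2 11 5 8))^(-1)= (0 8 5 11 1 14 12 6)(2 9)(7 15)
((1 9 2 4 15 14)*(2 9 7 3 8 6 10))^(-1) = ((1 7 3 8 6 10 2 4 15 14))^(-1) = (1 14 15 4 2 10 6 8 3 7)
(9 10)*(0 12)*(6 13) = [12, 1, 2, 3, 4, 5, 13, 7, 8, 10, 9, 11, 0, 6] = (0 12)(6 13)(9 10)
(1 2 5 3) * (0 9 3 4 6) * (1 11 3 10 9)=(0 1 2 5 4 6)(3 11)(9 10)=[1, 2, 5, 11, 6, 4, 0, 7, 8, 10, 9, 3]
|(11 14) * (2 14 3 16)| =|(2 14 11 3 16)| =5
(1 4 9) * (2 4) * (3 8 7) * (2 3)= (1 3 8 7 2 4 9)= [0, 3, 4, 8, 9, 5, 6, 2, 7, 1]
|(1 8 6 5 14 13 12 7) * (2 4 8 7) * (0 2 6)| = |(0 2 4 8)(1 7)(5 14 13 12 6)| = 20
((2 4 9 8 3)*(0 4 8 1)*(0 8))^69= ((0 4 9 1 8 3 2))^69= (0 2 3 8 1 9 4)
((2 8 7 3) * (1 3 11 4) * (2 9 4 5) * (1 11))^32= (1 5 3 2 9 8 4 7 11)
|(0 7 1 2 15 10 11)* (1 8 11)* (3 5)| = 4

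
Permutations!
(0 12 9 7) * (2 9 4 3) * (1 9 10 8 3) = [12, 9, 10, 2, 1, 5, 6, 0, 3, 7, 8, 11, 4] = (0 12 4 1 9 7)(2 10 8 3)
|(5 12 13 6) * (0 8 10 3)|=|(0 8 10 3)(5 12 13 6)|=4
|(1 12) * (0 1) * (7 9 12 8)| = 6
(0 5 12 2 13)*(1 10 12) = (0 5 1 10 12 2 13) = [5, 10, 13, 3, 4, 1, 6, 7, 8, 9, 12, 11, 2, 0]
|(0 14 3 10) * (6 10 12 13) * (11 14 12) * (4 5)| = |(0 12 13 6 10)(3 11 14)(4 5)| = 30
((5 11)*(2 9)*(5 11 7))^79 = (11)(2 9)(5 7)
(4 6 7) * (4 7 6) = [0, 1, 2, 3, 4, 5, 6, 7] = (7)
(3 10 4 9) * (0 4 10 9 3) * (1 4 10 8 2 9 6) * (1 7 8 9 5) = [10, 4, 5, 6, 3, 1, 7, 8, 2, 0, 9] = (0 10 9)(1 4 3 6 7 8 2 5)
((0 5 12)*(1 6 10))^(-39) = (12) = ((0 5 12)(1 6 10))^(-39)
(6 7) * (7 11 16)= (6 11 16 7)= [0, 1, 2, 3, 4, 5, 11, 6, 8, 9, 10, 16, 12, 13, 14, 15, 7]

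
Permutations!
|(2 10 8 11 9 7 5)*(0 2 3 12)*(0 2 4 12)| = |(0 4 12 2 10 8 11 9 7 5 3)| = 11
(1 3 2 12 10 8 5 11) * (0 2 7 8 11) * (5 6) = [2, 3, 12, 7, 4, 0, 5, 8, 6, 9, 11, 1, 10] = (0 2 12 10 11 1 3 7 8 6 5)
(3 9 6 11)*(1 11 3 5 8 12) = (1 11 5 8 12)(3 9 6) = [0, 11, 2, 9, 4, 8, 3, 7, 12, 6, 10, 5, 1]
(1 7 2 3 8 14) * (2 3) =(1 7 3 8 14) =[0, 7, 2, 8, 4, 5, 6, 3, 14, 9, 10, 11, 12, 13, 1]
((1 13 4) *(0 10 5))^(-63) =(13)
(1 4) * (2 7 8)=(1 4)(2 7 8)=[0, 4, 7, 3, 1, 5, 6, 8, 2]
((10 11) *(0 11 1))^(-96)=(11)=((0 11 10 1))^(-96)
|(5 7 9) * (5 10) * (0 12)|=4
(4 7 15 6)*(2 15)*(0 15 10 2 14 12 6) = (0 15)(2 10)(4 7 14 12 6) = [15, 1, 10, 3, 7, 5, 4, 14, 8, 9, 2, 11, 6, 13, 12, 0]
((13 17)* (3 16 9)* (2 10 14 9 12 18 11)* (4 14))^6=((2 10 4 14 9 3 16 12 18 11)(13 17))^6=(2 16 4 18 9)(3 10 12 14 11)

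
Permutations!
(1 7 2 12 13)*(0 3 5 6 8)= (0 3 5 6 8)(1 7 2 12 13)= [3, 7, 12, 5, 4, 6, 8, 2, 0, 9, 10, 11, 13, 1]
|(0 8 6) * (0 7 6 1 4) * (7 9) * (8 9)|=|(0 9 7 6 8 1 4)|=7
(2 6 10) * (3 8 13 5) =(2 6 10)(3 8 13 5) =[0, 1, 6, 8, 4, 3, 10, 7, 13, 9, 2, 11, 12, 5]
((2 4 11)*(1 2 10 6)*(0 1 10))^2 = (0 2 11 1 4)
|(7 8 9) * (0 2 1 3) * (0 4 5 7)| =|(0 2 1 3 4 5 7 8 9)| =9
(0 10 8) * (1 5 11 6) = [10, 5, 2, 3, 4, 11, 1, 7, 0, 9, 8, 6] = (0 10 8)(1 5 11 6)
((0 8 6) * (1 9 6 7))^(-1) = (0 6 9 1 7 8)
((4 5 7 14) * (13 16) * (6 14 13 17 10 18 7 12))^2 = (4 12 14 5 6)(7 16 10)(13 17 18) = ((4 5 12 6 14)(7 13 16 17 10 18))^2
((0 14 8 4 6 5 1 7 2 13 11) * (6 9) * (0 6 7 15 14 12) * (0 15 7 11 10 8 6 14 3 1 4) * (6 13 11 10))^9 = ((0 12 15 3 1 7 2 11 14 13 6 5 4 9 10 8))^9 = (0 13 15 5 1 9 2 8 14 12 6 3 4 7 10 11)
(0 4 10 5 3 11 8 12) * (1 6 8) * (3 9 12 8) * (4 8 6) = (0 8 6 3 11 1 4 10 5 9 12) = [8, 4, 2, 11, 10, 9, 3, 7, 6, 12, 5, 1, 0]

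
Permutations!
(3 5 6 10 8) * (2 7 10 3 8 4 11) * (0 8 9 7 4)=[8, 1, 4, 5, 11, 6, 3, 10, 9, 7, 0, 2]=(0 8 9 7 10)(2 4 11)(3 5 6)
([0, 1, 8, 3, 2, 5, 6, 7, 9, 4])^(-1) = (2 4 9 8)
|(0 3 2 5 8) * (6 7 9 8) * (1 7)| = |(0 3 2 5 6 1 7 9 8)| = 9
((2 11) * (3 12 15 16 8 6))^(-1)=(2 11)(3 6 8 16 15 12)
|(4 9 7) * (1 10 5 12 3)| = 15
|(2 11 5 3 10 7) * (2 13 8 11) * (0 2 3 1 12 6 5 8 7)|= |(0 2 3 10)(1 12 6 5)(7 13)(8 11)|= 4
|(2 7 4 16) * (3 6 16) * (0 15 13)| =6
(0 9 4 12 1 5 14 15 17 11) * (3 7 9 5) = (0 5 14 15 17 11)(1 3 7 9 4 12) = [5, 3, 2, 7, 12, 14, 6, 9, 8, 4, 10, 0, 1, 13, 15, 17, 16, 11]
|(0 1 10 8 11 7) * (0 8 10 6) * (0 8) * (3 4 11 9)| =9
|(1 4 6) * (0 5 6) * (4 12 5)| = |(0 4)(1 12 5 6)| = 4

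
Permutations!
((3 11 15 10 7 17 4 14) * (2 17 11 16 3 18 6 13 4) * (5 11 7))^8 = (4 6 14 13 18)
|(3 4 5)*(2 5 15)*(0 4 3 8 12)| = 7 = |(0 4 15 2 5 8 12)|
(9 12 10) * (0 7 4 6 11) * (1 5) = (0 7 4 6 11)(1 5)(9 12 10) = [7, 5, 2, 3, 6, 1, 11, 4, 8, 12, 9, 0, 10]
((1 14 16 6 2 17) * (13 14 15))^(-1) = ((1 15 13 14 16 6 2 17))^(-1) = (1 17 2 6 16 14 13 15)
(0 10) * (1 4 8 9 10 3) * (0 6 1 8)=(0 3 8 9 10 6 1 4)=[3, 4, 2, 8, 0, 5, 1, 7, 9, 10, 6]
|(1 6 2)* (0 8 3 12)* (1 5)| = 4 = |(0 8 3 12)(1 6 2 5)|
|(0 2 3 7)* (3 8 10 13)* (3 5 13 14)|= |(0 2 8 10 14 3 7)(5 13)|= 14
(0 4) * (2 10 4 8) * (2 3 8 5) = (0 5 2 10 4)(3 8) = [5, 1, 10, 8, 0, 2, 6, 7, 3, 9, 4]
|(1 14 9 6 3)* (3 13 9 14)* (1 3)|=3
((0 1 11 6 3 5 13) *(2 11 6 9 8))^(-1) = ((0 1 6 3 5 13)(2 11 9 8))^(-1) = (0 13 5 3 6 1)(2 8 9 11)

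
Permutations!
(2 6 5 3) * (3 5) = (2 6 3) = [0, 1, 6, 2, 4, 5, 3]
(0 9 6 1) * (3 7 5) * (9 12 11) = [12, 0, 2, 7, 4, 3, 1, 5, 8, 6, 10, 9, 11] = (0 12 11 9 6 1)(3 7 5)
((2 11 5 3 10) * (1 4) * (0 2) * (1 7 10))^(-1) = ((0 2 11 5 3 1 4 7 10))^(-1) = (0 10 7 4 1 3 5 11 2)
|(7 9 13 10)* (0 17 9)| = 6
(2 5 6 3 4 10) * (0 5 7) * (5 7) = (0 7)(2 5 6 3 4 10) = [7, 1, 5, 4, 10, 6, 3, 0, 8, 9, 2]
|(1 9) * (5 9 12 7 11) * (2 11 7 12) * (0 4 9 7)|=8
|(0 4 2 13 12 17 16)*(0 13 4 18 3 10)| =|(0 18 3 10)(2 4)(12 17 16 13)| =4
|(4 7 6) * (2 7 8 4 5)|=4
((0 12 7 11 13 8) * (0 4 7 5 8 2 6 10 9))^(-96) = ((0 12 5 8 4 7 11 13 2 6 10 9))^(-96) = (13)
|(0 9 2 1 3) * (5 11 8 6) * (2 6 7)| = 10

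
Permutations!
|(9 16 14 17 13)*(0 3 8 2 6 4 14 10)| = |(0 3 8 2 6 4 14 17 13 9 16 10)| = 12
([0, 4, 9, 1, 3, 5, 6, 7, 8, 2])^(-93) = (2 9)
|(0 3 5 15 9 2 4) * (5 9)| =10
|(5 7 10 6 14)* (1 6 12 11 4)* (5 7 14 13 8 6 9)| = 9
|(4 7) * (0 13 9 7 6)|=|(0 13 9 7 4 6)|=6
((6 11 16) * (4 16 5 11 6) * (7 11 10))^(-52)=(16)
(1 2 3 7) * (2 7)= (1 7)(2 3)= [0, 7, 3, 2, 4, 5, 6, 1]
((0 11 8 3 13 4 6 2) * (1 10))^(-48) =(13)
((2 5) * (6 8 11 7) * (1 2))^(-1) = (1 5 2)(6 7 11 8)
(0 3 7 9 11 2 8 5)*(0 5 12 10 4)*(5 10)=(0 3 7 9 11 2 8 12 5 10 4)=[3, 1, 8, 7, 0, 10, 6, 9, 12, 11, 4, 2, 5]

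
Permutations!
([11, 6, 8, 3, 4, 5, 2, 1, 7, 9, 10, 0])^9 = (0 11)(1 7 8 2 6)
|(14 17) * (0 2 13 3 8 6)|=6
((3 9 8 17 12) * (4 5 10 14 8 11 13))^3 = (3 13 10 17 9 4 14 12 11 5 8)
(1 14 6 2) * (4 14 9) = (1 9 4 14 6 2) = [0, 9, 1, 3, 14, 5, 2, 7, 8, 4, 10, 11, 12, 13, 6]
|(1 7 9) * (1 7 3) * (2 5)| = 2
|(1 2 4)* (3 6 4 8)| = |(1 2 8 3 6 4)| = 6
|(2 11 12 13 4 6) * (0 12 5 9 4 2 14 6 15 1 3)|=|(0 12 13 2 11 5 9 4 15 1 3)(6 14)|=22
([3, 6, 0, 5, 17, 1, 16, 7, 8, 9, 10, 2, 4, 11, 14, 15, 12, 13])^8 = [17, 2, 4, 13, 1, 11, 0, 7, 8, 9, 10, 12, 5, 16, 14, 15, 3, 6]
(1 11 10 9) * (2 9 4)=(1 11 10 4 2 9)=[0, 11, 9, 3, 2, 5, 6, 7, 8, 1, 4, 10]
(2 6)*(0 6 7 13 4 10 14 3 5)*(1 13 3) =(0 6 2 7 3 5)(1 13 4 10 14) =[6, 13, 7, 5, 10, 0, 2, 3, 8, 9, 14, 11, 12, 4, 1]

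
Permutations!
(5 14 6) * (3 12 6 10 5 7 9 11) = (3 12 6 7 9 11)(5 14 10) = [0, 1, 2, 12, 4, 14, 7, 9, 8, 11, 5, 3, 6, 13, 10]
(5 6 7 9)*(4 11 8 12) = (4 11 8 12)(5 6 7 9) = [0, 1, 2, 3, 11, 6, 7, 9, 12, 5, 10, 8, 4]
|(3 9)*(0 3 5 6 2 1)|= 7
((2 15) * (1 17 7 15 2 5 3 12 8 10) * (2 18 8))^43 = (1 10 8 18 2 12 3 5 15 7 17)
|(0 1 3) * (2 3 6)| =|(0 1 6 2 3)| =5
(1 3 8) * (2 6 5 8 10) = [0, 3, 6, 10, 4, 8, 5, 7, 1, 9, 2] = (1 3 10 2 6 5 8)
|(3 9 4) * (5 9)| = |(3 5 9 4)| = 4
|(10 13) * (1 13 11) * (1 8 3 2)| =7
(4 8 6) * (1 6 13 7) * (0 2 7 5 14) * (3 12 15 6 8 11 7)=[2, 8, 3, 12, 11, 14, 4, 1, 13, 9, 10, 7, 15, 5, 0, 6]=(0 2 3 12 15 6 4 11 7 1 8 13 5 14)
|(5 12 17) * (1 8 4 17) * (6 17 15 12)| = 15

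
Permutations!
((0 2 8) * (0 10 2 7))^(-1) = (0 7)(2 10 8)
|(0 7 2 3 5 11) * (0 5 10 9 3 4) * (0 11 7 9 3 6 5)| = |(0 9 6 5 7 2 4 11)(3 10)| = 8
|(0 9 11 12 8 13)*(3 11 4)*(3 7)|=9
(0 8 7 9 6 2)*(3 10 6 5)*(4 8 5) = (0 5 3 10 6 2)(4 8 7 9) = [5, 1, 0, 10, 8, 3, 2, 9, 7, 4, 6]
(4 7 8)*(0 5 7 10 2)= (0 5 7 8 4 10 2)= [5, 1, 0, 3, 10, 7, 6, 8, 4, 9, 2]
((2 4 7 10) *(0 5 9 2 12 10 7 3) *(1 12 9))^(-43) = ((0 5 1 12 10 9 2 4 3))^(-43) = (0 1 10 2 3 5 12 9 4)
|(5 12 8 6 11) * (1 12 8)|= |(1 12)(5 8 6 11)|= 4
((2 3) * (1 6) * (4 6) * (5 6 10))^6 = (1 4 10 5 6)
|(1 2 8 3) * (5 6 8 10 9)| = 8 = |(1 2 10 9 5 6 8 3)|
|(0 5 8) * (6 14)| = 6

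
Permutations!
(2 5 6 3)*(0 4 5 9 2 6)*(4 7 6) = (0 7 6 3 4 5)(2 9) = [7, 1, 9, 4, 5, 0, 3, 6, 8, 2]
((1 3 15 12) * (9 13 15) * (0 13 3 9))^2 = ((0 13 15 12 1 9 3))^2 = (0 15 1 3 13 12 9)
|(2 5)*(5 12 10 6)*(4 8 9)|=|(2 12 10 6 5)(4 8 9)|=15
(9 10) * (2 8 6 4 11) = [0, 1, 8, 3, 11, 5, 4, 7, 6, 10, 9, 2] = (2 8 6 4 11)(9 10)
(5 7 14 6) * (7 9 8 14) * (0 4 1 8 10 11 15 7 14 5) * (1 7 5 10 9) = [4, 8, 2, 3, 7, 1, 0, 14, 10, 9, 11, 15, 12, 13, 6, 5] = (0 4 7 14 6)(1 8 10 11 15 5)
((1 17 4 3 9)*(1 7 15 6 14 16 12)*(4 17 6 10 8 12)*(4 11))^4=((17)(1 6 14 16 11 4 3 9 7 15 10 8 12))^4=(17)(1 11 7 12 16 9 8 14 3 10 6 4 15)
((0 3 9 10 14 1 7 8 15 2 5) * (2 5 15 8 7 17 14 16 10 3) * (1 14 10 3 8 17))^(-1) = (0 5 15 2)(3 16 10 17 8 9)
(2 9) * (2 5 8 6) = (2 9 5 8 6) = [0, 1, 9, 3, 4, 8, 2, 7, 6, 5]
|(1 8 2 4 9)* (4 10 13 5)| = |(1 8 2 10 13 5 4 9)| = 8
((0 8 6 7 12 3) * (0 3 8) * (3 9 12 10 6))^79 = ((3 9 12 8)(6 7 10))^79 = (3 8 12 9)(6 7 10)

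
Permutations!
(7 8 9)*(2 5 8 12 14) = (2 5 8 9 7 12 14) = [0, 1, 5, 3, 4, 8, 6, 12, 9, 7, 10, 11, 14, 13, 2]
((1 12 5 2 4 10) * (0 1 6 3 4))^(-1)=((0 1 12 5 2)(3 4 10 6))^(-1)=(0 2 5 12 1)(3 6 10 4)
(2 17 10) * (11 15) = (2 17 10)(11 15) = [0, 1, 17, 3, 4, 5, 6, 7, 8, 9, 2, 15, 12, 13, 14, 11, 16, 10]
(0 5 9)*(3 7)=(0 5 9)(3 7)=[5, 1, 2, 7, 4, 9, 6, 3, 8, 0]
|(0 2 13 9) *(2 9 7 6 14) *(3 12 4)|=30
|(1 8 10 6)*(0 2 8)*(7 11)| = |(0 2 8 10 6 1)(7 11)| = 6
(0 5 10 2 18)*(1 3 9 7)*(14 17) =(0 5 10 2 18)(1 3 9 7)(14 17) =[5, 3, 18, 9, 4, 10, 6, 1, 8, 7, 2, 11, 12, 13, 17, 15, 16, 14, 0]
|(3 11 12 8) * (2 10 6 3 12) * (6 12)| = |(2 10 12 8 6 3 11)| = 7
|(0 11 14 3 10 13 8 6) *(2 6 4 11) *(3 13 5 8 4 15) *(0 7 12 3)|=20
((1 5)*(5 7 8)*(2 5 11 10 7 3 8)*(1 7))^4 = (1 10 11 8 3)(2 5 7)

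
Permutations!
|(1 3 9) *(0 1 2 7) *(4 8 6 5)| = 12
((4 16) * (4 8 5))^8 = ((4 16 8 5))^8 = (16)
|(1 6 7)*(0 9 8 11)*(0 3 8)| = |(0 9)(1 6 7)(3 8 11)| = 6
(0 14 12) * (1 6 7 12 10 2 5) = (0 14 10 2 5 1 6 7 12) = [14, 6, 5, 3, 4, 1, 7, 12, 8, 9, 2, 11, 0, 13, 10]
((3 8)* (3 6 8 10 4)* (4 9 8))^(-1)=(3 4 6 8 9 10)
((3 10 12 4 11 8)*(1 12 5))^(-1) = (1 5 10 3 8 11 4 12)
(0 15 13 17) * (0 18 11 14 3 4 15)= (3 4 15 13 17 18 11 14)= [0, 1, 2, 4, 15, 5, 6, 7, 8, 9, 10, 14, 12, 17, 3, 13, 16, 18, 11]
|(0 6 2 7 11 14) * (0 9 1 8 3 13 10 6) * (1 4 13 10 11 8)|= 30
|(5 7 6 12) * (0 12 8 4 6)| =12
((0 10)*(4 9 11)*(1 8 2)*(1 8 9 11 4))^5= (0 10)(1 9 4 11)(2 8)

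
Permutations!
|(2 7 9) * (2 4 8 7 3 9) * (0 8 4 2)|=3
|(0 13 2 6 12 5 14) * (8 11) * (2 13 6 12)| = |(0 6 2 12 5 14)(8 11)| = 6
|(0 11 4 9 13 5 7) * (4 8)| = 8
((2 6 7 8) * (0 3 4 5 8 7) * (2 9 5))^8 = ((0 3 4 2 6)(5 8 9))^8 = (0 2 3 6 4)(5 9 8)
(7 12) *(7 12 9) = [0, 1, 2, 3, 4, 5, 6, 9, 8, 7, 10, 11, 12] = (12)(7 9)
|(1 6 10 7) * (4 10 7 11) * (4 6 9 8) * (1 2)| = |(1 9 8 4 10 11 6 7 2)| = 9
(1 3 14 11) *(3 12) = [0, 12, 2, 14, 4, 5, 6, 7, 8, 9, 10, 1, 3, 13, 11] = (1 12 3 14 11)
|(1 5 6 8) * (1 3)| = |(1 5 6 8 3)| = 5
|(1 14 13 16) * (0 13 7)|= |(0 13 16 1 14 7)|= 6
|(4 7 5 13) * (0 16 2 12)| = |(0 16 2 12)(4 7 5 13)| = 4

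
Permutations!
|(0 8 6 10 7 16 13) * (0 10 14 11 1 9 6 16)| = 30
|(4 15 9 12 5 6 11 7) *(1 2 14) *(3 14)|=8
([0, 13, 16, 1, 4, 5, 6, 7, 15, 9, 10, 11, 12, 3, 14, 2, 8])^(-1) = (1 3 13)(2 15 8 16)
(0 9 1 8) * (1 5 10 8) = (0 9 5 10 8) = [9, 1, 2, 3, 4, 10, 6, 7, 0, 5, 8]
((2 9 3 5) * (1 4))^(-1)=((1 4)(2 9 3 5))^(-1)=(1 4)(2 5 3 9)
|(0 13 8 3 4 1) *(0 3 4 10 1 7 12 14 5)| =|(0 13 8 4 7 12 14 5)(1 3 10)| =24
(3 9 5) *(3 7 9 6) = (3 6)(5 7 9) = [0, 1, 2, 6, 4, 7, 3, 9, 8, 5]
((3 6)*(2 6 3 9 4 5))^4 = (2 5 4 9 6) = ((2 6 9 4 5))^4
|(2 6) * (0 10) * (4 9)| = |(0 10)(2 6)(4 9)| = 2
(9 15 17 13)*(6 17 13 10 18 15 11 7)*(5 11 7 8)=(5 11 8)(6 17 10 18 15 13 9 7)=[0, 1, 2, 3, 4, 11, 17, 6, 5, 7, 18, 8, 12, 9, 14, 13, 16, 10, 15]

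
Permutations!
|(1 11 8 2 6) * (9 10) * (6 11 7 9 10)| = 12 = |(1 7 9 6)(2 11 8)|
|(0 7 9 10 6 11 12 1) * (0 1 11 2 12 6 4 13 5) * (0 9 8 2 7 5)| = 6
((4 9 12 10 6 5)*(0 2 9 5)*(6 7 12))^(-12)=((0 2 9 6)(4 5)(7 12 10))^(-12)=(12)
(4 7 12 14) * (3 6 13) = (3 6 13)(4 7 12 14) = [0, 1, 2, 6, 7, 5, 13, 12, 8, 9, 10, 11, 14, 3, 4]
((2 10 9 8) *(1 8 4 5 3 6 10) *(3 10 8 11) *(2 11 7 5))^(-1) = ((1 7 5 10 9 4 2)(3 6 8 11))^(-1) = (1 2 4 9 10 5 7)(3 11 8 6)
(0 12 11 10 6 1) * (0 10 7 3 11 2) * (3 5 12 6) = (0 6 1 10 3 11 7 5 12 2) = [6, 10, 0, 11, 4, 12, 1, 5, 8, 9, 3, 7, 2]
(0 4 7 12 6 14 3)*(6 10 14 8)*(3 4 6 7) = [6, 1, 2, 0, 3, 5, 8, 12, 7, 9, 14, 11, 10, 13, 4] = (0 6 8 7 12 10 14 4 3)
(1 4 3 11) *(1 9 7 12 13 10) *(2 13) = (1 4 3 11 9 7 12 2 13 10) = [0, 4, 13, 11, 3, 5, 6, 12, 8, 7, 1, 9, 2, 10]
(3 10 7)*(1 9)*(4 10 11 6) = (1 9)(3 11 6 4 10 7) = [0, 9, 2, 11, 10, 5, 4, 3, 8, 1, 7, 6]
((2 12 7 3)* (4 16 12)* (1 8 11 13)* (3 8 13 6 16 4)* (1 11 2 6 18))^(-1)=((1 13 11 18)(2 3 6 16 12 7 8))^(-1)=(1 18 11 13)(2 8 7 12 16 6 3)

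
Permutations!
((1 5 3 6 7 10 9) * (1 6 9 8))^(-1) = (1 8 10 7 6 9 3 5)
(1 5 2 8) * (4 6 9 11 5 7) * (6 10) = (1 7 4 10 6 9 11 5 2 8) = [0, 7, 8, 3, 10, 2, 9, 4, 1, 11, 6, 5]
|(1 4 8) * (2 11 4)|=5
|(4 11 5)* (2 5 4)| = 2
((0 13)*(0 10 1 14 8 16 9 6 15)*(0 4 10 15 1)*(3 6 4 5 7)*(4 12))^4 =(0 7 14 12 13 3 8 4 15 6 16 10 5 1 9)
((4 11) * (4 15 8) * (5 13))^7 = (4 8 15 11)(5 13)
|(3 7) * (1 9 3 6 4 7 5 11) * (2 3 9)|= |(1 2 3 5 11)(4 7 6)|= 15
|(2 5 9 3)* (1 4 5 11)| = 7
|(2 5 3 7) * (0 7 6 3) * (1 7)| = 10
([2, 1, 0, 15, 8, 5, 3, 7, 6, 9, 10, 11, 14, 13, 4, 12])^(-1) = (0 2)(3 6 8 4 14 12 15)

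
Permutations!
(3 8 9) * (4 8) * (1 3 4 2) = [0, 3, 1, 2, 8, 5, 6, 7, 9, 4] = (1 3 2)(4 8 9)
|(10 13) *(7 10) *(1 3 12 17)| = |(1 3 12 17)(7 10 13)| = 12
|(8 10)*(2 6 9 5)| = 4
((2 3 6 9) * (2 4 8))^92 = ((2 3 6 9 4 8))^92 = (2 6 4)(3 9 8)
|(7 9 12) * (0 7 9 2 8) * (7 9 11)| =|(0 9 12 11 7 2 8)| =7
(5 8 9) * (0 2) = (0 2)(5 8 9) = [2, 1, 0, 3, 4, 8, 6, 7, 9, 5]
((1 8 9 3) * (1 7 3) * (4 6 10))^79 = (1 8 9)(3 7)(4 6 10)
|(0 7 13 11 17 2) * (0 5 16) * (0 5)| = |(0 7 13 11 17 2)(5 16)| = 6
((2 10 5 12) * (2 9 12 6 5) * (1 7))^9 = (1 7)(2 10)(5 6)(9 12)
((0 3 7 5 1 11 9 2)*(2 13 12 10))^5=((0 3 7 5 1 11 9 13 12 10 2))^5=(0 11 2 1 10 5 12 7 13 3 9)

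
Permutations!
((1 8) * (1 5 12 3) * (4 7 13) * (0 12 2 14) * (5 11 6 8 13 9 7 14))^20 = ((0 12 3 1 13 4 14)(2 5)(6 8 11)(7 9))^20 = (0 14 4 13 1 3 12)(6 11 8)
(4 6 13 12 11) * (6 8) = (4 8 6 13 12 11) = [0, 1, 2, 3, 8, 5, 13, 7, 6, 9, 10, 4, 11, 12]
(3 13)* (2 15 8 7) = (2 15 8 7)(3 13) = [0, 1, 15, 13, 4, 5, 6, 2, 7, 9, 10, 11, 12, 3, 14, 8]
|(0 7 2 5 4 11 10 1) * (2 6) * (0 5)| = 20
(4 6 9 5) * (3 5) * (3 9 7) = (9)(3 5 4 6 7) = [0, 1, 2, 5, 6, 4, 7, 3, 8, 9]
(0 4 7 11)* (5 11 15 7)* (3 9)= (0 4 5 11)(3 9)(7 15)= [4, 1, 2, 9, 5, 11, 6, 15, 8, 3, 10, 0, 12, 13, 14, 7]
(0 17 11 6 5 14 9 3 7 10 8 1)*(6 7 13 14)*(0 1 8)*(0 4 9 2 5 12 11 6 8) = [17, 1, 5, 13, 9, 8, 12, 10, 0, 3, 4, 7, 11, 14, 2, 15, 16, 6] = (0 17 6 12 11 7 10 4 9 3 13 14 2 5 8)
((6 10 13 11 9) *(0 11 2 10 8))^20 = ((0 11 9 6 8)(2 10 13))^20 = (2 13 10)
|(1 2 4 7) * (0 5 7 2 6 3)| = |(0 5 7 1 6 3)(2 4)| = 6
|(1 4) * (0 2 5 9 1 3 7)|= 8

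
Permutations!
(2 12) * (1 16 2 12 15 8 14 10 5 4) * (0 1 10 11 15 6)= (0 1 16 2 6)(4 10 5)(8 14 11 15)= [1, 16, 6, 3, 10, 4, 0, 7, 14, 9, 5, 15, 12, 13, 11, 8, 2]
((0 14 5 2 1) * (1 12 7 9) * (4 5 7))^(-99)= ((0 14 7 9 1)(2 12 4 5))^(-99)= (0 14 7 9 1)(2 12 4 5)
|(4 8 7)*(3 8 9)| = |(3 8 7 4 9)| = 5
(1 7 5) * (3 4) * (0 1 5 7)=(7)(0 1)(3 4)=[1, 0, 2, 4, 3, 5, 6, 7]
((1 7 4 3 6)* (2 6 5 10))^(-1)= (1 6 2 10 5 3 4 7)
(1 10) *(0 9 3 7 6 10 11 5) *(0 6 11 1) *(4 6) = (0 9 3 7 11 5 4 6 10) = [9, 1, 2, 7, 6, 4, 10, 11, 8, 3, 0, 5]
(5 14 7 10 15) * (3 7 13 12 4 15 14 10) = (3 7)(4 15 5 10 14 13 12) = [0, 1, 2, 7, 15, 10, 6, 3, 8, 9, 14, 11, 4, 12, 13, 5]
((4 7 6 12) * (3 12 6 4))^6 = (12)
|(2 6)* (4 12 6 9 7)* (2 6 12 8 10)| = 6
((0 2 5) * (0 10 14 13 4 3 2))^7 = (14)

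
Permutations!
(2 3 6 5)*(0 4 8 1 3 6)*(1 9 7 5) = (0 4 8 9 7 5 2 6 1 3) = [4, 3, 6, 0, 8, 2, 1, 5, 9, 7]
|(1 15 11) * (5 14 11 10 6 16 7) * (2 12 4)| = |(1 15 10 6 16 7 5 14 11)(2 12 4)| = 9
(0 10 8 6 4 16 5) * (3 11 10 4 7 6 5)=(0 4 16 3 11 10 8 5)(6 7)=[4, 1, 2, 11, 16, 0, 7, 6, 5, 9, 8, 10, 12, 13, 14, 15, 3]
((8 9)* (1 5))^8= (9)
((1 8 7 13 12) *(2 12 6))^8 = (1 8 7 13 6 2 12)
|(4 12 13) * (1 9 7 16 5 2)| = |(1 9 7 16 5 2)(4 12 13)| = 6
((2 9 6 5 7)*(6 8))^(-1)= (2 7 5 6 8 9)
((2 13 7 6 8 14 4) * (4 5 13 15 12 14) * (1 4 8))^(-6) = (1 12 7 2 5)(4 14 6 15 13)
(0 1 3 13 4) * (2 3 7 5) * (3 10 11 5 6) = (0 1 7 6 3 13 4)(2 10 11 5) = [1, 7, 10, 13, 0, 2, 3, 6, 8, 9, 11, 5, 12, 4]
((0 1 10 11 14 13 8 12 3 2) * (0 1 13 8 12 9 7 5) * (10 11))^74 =(0 12 2 11 8 7)(1 14 9 5 13 3)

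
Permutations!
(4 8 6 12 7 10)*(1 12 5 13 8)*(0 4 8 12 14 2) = (0 4 1 14 2)(5 13 12 7 10 8 6) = [4, 14, 0, 3, 1, 13, 5, 10, 6, 9, 8, 11, 7, 12, 2]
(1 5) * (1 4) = [0, 5, 2, 3, 1, 4] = (1 5 4)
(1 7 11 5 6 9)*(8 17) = [0, 7, 2, 3, 4, 6, 9, 11, 17, 1, 10, 5, 12, 13, 14, 15, 16, 8] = (1 7 11 5 6 9)(8 17)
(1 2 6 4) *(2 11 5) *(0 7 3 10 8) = (0 7 3 10 8)(1 11 5 2 6 4) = [7, 11, 6, 10, 1, 2, 4, 3, 0, 9, 8, 5]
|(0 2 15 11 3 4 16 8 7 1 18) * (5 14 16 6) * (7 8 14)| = 22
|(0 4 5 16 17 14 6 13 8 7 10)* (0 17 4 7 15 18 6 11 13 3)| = |(0 7 10 17 14 11 13 8 15 18 6 3)(4 5 16)| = 12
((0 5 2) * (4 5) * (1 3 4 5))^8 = (0 2 5)(1 4 3)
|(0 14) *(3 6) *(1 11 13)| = 6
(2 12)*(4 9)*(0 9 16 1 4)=[9, 4, 12, 3, 16, 5, 6, 7, 8, 0, 10, 11, 2, 13, 14, 15, 1]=(0 9)(1 4 16)(2 12)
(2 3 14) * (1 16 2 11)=(1 16 2 3 14 11)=[0, 16, 3, 14, 4, 5, 6, 7, 8, 9, 10, 1, 12, 13, 11, 15, 2]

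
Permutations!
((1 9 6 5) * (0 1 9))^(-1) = (0 1)(5 6 9)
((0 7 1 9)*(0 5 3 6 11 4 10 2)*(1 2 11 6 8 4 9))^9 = (3 4 11 5 8 10 9)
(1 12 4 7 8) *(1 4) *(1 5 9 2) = (1 12 5 9 2)(4 7 8) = [0, 12, 1, 3, 7, 9, 6, 8, 4, 2, 10, 11, 5]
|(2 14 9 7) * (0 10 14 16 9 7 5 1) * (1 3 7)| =|(0 10 14 1)(2 16 9 5 3 7)| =12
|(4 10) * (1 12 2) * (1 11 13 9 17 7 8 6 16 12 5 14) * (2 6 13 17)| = 42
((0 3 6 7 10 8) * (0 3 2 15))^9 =((0 2 15)(3 6 7 10 8))^9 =(15)(3 8 10 7 6)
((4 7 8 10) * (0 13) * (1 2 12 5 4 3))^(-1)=(0 13)(1 3 10 8 7 4 5 12 2)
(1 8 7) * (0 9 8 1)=(0 9 8 7)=[9, 1, 2, 3, 4, 5, 6, 0, 7, 8]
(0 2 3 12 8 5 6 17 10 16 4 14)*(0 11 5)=[2, 1, 3, 12, 14, 6, 17, 7, 0, 9, 16, 5, 8, 13, 11, 15, 4, 10]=(0 2 3 12 8)(4 14 11 5 6 17 10 16)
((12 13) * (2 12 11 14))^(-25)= (14)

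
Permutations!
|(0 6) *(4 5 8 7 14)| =10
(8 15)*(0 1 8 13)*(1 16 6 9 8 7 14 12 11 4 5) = (0 16 6 9 8 15 13)(1 7 14 12 11 4 5) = [16, 7, 2, 3, 5, 1, 9, 14, 15, 8, 10, 4, 11, 0, 12, 13, 6]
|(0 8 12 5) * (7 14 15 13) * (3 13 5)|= 9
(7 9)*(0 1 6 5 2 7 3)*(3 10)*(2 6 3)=[1, 3, 7, 0, 4, 6, 5, 9, 8, 10, 2]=(0 1 3)(2 7 9 10)(5 6)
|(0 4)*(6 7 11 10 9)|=10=|(0 4)(6 7 11 10 9)|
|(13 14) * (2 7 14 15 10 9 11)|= |(2 7 14 13 15 10 9 11)|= 8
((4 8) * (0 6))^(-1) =(0 6)(4 8) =((0 6)(4 8))^(-1)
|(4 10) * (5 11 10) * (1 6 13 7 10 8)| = 9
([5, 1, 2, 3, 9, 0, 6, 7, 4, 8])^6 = [0, 1, 2, 3, 4, 5, 6, 7, 8, 9]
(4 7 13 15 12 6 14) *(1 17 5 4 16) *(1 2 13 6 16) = (1 17 5 4 7 6 14)(2 13 15 12 16) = [0, 17, 13, 3, 7, 4, 14, 6, 8, 9, 10, 11, 16, 15, 1, 12, 2, 5]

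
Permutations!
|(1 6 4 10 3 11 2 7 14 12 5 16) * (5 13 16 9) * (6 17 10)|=22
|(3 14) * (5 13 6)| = |(3 14)(5 13 6)| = 6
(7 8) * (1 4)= (1 4)(7 8)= [0, 4, 2, 3, 1, 5, 6, 8, 7]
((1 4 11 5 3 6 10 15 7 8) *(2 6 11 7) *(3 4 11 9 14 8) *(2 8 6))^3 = ((1 11 5 4 7 3 9 14 6 10 15 8))^3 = (1 4 9 10)(3 6 8 5)(7 14 15 11)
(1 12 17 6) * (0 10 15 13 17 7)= (0 10 15 13 17 6 1 12 7)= [10, 12, 2, 3, 4, 5, 1, 0, 8, 9, 15, 11, 7, 17, 14, 13, 16, 6]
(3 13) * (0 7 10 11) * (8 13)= (0 7 10 11)(3 8 13)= [7, 1, 2, 8, 4, 5, 6, 10, 13, 9, 11, 0, 12, 3]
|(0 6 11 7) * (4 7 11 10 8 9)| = 7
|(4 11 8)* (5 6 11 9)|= 6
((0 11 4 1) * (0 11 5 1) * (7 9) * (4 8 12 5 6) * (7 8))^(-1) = (0 4 6)(1 5 12 8 9 7 11)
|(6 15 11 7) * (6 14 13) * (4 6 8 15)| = 6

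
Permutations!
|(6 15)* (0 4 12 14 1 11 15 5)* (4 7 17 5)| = 28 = |(0 7 17 5)(1 11 15 6 4 12 14)|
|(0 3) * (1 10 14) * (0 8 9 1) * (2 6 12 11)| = |(0 3 8 9 1 10 14)(2 6 12 11)| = 28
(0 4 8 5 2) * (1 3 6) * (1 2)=(0 4 8 5 1 3 6 2)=[4, 3, 0, 6, 8, 1, 2, 7, 5]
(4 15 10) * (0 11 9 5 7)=[11, 1, 2, 3, 15, 7, 6, 0, 8, 5, 4, 9, 12, 13, 14, 10]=(0 11 9 5 7)(4 15 10)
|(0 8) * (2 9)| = |(0 8)(2 9)| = 2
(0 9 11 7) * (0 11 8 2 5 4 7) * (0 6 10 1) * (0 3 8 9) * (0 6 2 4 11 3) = [6, 0, 5, 8, 7, 11, 10, 3, 4, 9, 1, 2] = (0 6 10 1)(2 5 11)(3 8 4 7)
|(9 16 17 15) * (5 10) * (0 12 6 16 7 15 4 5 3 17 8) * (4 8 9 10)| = 22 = |(0 12 6 16 9 7 15 10 3 17 8)(4 5)|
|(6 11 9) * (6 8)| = 4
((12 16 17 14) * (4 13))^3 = ((4 13)(12 16 17 14))^3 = (4 13)(12 14 17 16)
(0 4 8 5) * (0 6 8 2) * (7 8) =(0 4 2)(5 6 7 8) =[4, 1, 0, 3, 2, 6, 7, 8, 5]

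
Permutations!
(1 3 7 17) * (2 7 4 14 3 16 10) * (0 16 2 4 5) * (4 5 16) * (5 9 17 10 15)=(0 4 14 3 16 15 5)(1 2 7 10 9 17)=[4, 2, 7, 16, 14, 0, 6, 10, 8, 17, 9, 11, 12, 13, 3, 5, 15, 1]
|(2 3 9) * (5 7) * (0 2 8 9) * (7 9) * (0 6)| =4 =|(0 2 3 6)(5 9 8 7)|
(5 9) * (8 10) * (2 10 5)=(2 10 8 5 9)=[0, 1, 10, 3, 4, 9, 6, 7, 5, 2, 8]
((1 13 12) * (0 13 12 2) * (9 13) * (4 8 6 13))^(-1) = ((0 9 4 8 6 13 2)(1 12))^(-1) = (0 2 13 6 8 4 9)(1 12)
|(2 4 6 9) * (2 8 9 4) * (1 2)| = |(1 2)(4 6)(8 9)| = 2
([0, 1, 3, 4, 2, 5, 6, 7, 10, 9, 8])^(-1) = (2 4 3)(8 10)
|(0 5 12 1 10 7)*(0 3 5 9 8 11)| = 12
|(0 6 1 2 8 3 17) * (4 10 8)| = 9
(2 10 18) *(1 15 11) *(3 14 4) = [0, 15, 10, 14, 3, 5, 6, 7, 8, 9, 18, 1, 12, 13, 4, 11, 16, 17, 2] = (1 15 11)(2 10 18)(3 14 4)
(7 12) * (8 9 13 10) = (7 12)(8 9 13 10) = [0, 1, 2, 3, 4, 5, 6, 12, 9, 13, 8, 11, 7, 10]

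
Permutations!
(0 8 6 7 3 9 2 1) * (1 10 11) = (0 8 6 7 3 9 2 10 11 1) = [8, 0, 10, 9, 4, 5, 7, 3, 6, 2, 11, 1]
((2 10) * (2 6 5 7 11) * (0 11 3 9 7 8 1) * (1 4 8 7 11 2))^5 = ((0 2 10 6 5 7 3 9 11 1)(4 8))^5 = (0 7)(1 5)(2 3)(4 8)(6 11)(9 10)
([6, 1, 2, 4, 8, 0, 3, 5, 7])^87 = [4, 1, 2, 7, 5, 3, 8, 6, 0]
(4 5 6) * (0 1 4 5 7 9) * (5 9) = (0 1 4 7 5 6 9) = [1, 4, 2, 3, 7, 6, 9, 5, 8, 0]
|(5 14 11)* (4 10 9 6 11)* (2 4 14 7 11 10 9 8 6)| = 3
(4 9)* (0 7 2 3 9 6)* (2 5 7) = (0 2 3 9 4 6)(5 7) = [2, 1, 3, 9, 6, 7, 0, 5, 8, 4]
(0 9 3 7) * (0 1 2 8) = (0 9 3 7 1 2 8) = [9, 2, 8, 7, 4, 5, 6, 1, 0, 3]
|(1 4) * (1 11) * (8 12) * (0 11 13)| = 10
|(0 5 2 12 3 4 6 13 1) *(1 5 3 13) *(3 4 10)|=4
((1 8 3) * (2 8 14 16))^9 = (1 2)(3 16)(8 14)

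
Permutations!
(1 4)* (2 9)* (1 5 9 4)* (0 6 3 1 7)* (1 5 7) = [6, 1, 4, 5, 7, 9, 3, 0, 8, 2] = (0 6 3 5 9 2 4 7)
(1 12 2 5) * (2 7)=(1 12 7 2 5)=[0, 12, 5, 3, 4, 1, 6, 2, 8, 9, 10, 11, 7]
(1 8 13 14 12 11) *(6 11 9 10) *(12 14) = [0, 8, 2, 3, 4, 5, 11, 7, 13, 10, 6, 1, 9, 12, 14] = (14)(1 8 13 12 9 10 6 11)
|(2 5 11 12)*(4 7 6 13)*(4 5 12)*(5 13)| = 10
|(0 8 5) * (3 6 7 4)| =12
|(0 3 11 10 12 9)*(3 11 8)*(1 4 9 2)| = 8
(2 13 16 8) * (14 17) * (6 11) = [0, 1, 13, 3, 4, 5, 11, 7, 2, 9, 10, 6, 12, 16, 17, 15, 8, 14] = (2 13 16 8)(6 11)(14 17)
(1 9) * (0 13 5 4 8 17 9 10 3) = (0 13 5 4 8 17 9 1 10 3) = [13, 10, 2, 0, 8, 4, 6, 7, 17, 1, 3, 11, 12, 5, 14, 15, 16, 9]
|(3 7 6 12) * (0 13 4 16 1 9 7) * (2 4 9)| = |(0 13 9 7 6 12 3)(1 2 4 16)| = 28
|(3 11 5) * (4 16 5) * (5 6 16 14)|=10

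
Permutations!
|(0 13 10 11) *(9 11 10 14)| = 5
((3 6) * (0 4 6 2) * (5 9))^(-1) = ((0 4 6 3 2)(5 9))^(-1) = (0 2 3 6 4)(5 9)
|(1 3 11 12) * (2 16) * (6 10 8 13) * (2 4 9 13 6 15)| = 12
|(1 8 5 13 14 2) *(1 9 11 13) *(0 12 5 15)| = |(0 12 5 1 8 15)(2 9 11 13 14)| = 30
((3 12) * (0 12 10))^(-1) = (0 10 3 12)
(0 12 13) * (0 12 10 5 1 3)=[10, 3, 2, 0, 4, 1, 6, 7, 8, 9, 5, 11, 13, 12]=(0 10 5 1 3)(12 13)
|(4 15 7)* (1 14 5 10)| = |(1 14 5 10)(4 15 7)| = 12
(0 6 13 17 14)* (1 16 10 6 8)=(0 8 1 16 10 6 13 17 14)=[8, 16, 2, 3, 4, 5, 13, 7, 1, 9, 6, 11, 12, 17, 0, 15, 10, 14]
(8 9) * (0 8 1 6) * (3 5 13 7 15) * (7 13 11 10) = [8, 6, 2, 5, 4, 11, 0, 15, 9, 1, 7, 10, 12, 13, 14, 3] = (0 8 9 1 6)(3 5 11 10 7 15)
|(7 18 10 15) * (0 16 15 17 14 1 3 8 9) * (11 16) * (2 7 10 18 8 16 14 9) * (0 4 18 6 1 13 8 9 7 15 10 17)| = |(0 11 14 13 8 2 15 17 7 9 4 18 6 1 3 16 10)| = 17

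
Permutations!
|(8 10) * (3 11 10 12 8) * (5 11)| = |(3 5 11 10)(8 12)| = 4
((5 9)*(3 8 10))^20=((3 8 10)(5 9))^20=(3 10 8)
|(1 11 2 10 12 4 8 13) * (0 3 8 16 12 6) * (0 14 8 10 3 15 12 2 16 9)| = |(0 15 12 4 9)(1 11 16 2 3 10 6 14 8 13)| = 10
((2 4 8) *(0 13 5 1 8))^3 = (0 1 4 5 2 13 8)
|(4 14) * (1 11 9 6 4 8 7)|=|(1 11 9 6 4 14 8 7)|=8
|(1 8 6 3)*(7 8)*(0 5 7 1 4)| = 7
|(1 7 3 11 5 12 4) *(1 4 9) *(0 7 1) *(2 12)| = |(0 7 3 11 5 2 12 9)| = 8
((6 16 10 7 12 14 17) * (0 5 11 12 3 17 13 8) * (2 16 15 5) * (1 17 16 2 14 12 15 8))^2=(0 13 17 8 14 1 6)(3 10)(5 15 11)(7 16)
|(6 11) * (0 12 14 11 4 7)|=7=|(0 12 14 11 6 4 7)|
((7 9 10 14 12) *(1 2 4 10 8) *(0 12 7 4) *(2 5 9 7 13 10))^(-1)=(0 2 4 12)(1 8 9 5)(10 13 14)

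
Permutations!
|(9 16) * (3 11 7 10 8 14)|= |(3 11 7 10 8 14)(9 16)|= 6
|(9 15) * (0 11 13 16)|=|(0 11 13 16)(9 15)|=4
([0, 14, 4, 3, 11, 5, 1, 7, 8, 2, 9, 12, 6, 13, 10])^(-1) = (1 6 12 11 4 2 9 10 14)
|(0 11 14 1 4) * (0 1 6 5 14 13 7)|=12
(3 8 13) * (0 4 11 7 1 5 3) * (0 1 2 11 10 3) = [4, 5, 11, 8, 10, 0, 6, 2, 13, 9, 3, 7, 12, 1] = (0 4 10 3 8 13 1 5)(2 11 7)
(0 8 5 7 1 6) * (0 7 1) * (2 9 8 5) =(0 5 1 6 7)(2 9 8) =[5, 6, 9, 3, 4, 1, 7, 0, 2, 8]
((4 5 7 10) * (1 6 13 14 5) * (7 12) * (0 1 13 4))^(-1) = (0 10 7 12 5 14 13 4 6 1)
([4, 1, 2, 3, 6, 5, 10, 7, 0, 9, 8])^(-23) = (0 6 8 4 10)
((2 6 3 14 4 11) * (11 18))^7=((2 6 3 14 4 18 11))^7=(18)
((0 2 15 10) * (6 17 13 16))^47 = ((0 2 15 10)(6 17 13 16))^47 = (0 10 15 2)(6 16 13 17)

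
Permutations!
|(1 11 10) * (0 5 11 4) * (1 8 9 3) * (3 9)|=|(0 5 11 10 8 3 1 4)|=8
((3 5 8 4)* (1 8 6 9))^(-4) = ((1 8 4 3 5 6 9))^(-4) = (1 3 9 4 6 8 5)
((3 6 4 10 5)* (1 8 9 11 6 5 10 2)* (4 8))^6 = ((1 4 2)(3 5)(6 8 9 11))^6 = (6 9)(8 11)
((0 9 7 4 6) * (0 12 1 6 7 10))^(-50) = (0 9 10)(1 6 12)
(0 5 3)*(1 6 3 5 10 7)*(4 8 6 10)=(0 4 8 6 3)(1 10 7)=[4, 10, 2, 0, 8, 5, 3, 1, 6, 9, 7]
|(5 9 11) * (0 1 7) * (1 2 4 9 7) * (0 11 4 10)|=6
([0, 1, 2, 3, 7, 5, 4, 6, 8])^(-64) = [0, 1, 2, 3, 6, 5, 7, 4, 8]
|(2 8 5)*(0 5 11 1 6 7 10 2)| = 14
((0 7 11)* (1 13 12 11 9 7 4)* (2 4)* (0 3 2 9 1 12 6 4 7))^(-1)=(0 9)(1 7 2 3 11 12 4 6 13)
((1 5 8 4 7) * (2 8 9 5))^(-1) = (1 7 4 8 2)(5 9)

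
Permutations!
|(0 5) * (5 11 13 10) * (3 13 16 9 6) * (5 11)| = 14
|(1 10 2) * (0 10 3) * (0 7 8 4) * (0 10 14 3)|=|(0 14 3 7 8 4 10 2 1)|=9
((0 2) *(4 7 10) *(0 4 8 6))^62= (0 6 8 10 7 4 2)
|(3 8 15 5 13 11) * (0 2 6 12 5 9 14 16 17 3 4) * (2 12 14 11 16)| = 12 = |(0 12 5 13 16 17 3 8 15 9 11 4)(2 6 14)|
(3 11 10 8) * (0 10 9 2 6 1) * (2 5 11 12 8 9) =(0 10 9 5 11 2 6 1)(3 12 8) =[10, 0, 6, 12, 4, 11, 1, 7, 3, 5, 9, 2, 8]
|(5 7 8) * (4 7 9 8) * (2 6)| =6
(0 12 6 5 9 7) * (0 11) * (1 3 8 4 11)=(0 12 6 5 9 7 1 3 8 4 11)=[12, 3, 2, 8, 11, 9, 5, 1, 4, 7, 10, 0, 6]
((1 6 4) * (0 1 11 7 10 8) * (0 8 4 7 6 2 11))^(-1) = (0 4 10 7 6 11 2 1)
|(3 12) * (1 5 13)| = 6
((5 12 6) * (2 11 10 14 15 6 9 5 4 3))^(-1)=(2 3 4 6 15 14 10 11)(5 9 12)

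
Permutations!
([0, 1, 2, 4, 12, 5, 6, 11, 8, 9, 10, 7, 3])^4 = [0, 1, 2, 4, 12, 5, 6, 7, 8, 9, 10, 11, 3]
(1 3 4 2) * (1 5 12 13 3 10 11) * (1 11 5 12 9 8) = (1 10 5 9 8)(2 12 13 3 4) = [0, 10, 12, 4, 2, 9, 6, 7, 1, 8, 5, 11, 13, 3]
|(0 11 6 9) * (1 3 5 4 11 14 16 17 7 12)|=13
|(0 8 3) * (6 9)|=|(0 8 3)(6 9)|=6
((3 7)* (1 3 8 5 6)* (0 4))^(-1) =((0 4)(1 3 7 8 5 6))^(-1) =(0 4)(1 6 5 8 7 3)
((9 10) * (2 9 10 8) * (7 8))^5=((10)(2 9 7 8))^5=(10)(2 9 7 8)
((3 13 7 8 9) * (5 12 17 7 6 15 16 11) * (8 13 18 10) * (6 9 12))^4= (3 12 9 8 13 10 7 18 17)(5 11 16 15 6)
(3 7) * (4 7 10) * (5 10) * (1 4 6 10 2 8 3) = (1 4 7)(2 8 3 5)(6 10) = [0, 4, 8, 5, 7, 2, 10, 1, 3, 9, 6]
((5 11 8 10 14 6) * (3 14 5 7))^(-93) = (3 7 6 14)(5 10 8 11) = ((3 14 6 7)(5 11 8 10))^(-93)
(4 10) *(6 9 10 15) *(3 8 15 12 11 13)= (3 8 15 6 9 10 4 12 11 13)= [0, 1, 2, 8, 12, 5, 9, 7, 15, 10, 4, 13, 11, 3, 14, 6]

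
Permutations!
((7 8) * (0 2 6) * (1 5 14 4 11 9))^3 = ((0 2 6)(1 5 14 4 11 9)(7 8))^3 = (1 4)(5 11)(7 8)(9 14)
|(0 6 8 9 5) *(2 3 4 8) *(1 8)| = 9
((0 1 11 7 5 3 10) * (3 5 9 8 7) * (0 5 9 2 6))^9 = (0 2 8 5 3 1 6 7 9 10 11)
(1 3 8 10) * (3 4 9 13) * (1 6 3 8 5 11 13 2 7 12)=[0, 4, 7, 5, 9, 11, 3, 12, 10, 2, 6, 13, 1, 8]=(1 4 9 2 7 12)(3 5 11 13 8 10 6)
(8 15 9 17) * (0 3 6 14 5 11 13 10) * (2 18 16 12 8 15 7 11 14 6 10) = (0 3 10)(2 18 16 12 8 7 11 13)(5 14)(9 17 15) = [3, 1, 18, 10, 4, 14, 6, 11, 7, 17, 0, 13, 8, 2, 5, 9, 12, 15, 16]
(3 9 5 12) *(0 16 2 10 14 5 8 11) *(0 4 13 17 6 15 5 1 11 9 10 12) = (0 16 2 12 3 10 14 1 11 4 13 17 6 15 5)(8 9) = [16, 11, 12, 10, 13, 0, 15, 7, 9, 8, 14, 4, 3, 17, 1, 5, 2, 6]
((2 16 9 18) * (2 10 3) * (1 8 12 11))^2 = ((1 8 12 11)(2 16 9 18 10 3))^2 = (1 12)(2 9 10)(3 16 18)(8 11)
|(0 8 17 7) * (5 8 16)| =6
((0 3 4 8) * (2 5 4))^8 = (0 2 4)(3 5 8)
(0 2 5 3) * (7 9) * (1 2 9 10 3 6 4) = (0 9 7 10 3)(1 2 5 6 4) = [9, 2, 5, 0, 1, 6, 4, 10, 8, 7, 3]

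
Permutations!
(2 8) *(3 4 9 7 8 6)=(2 6 3 4 9 7 8)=[0, 1, 6, 4, 9, 5, 3, 8, 2, 7]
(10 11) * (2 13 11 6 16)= (2 13 11 10 6 16)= [0, 1, 13, 3, 4, 5, 16, 7, 8, 9, 6, 10, 12, 11, 14, 15, 2]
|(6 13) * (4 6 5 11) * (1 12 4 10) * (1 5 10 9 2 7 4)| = 18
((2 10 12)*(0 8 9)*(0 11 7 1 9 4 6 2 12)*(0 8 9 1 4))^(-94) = ((12)(0 9 11 7 4 6 2 10 8))^(-94) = (12)(0 6 9 2 11 10 7 8 4)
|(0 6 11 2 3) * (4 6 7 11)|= 10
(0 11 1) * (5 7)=(0 11 1)(5 7)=[11, 0, 2, 3, 4, 7, 6, 5, 8, 9, 10, 1]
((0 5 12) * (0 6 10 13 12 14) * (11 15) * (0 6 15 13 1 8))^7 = ((0 5 14 6 10 1 8)(11 13 12 15))^7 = (11 15 12 13)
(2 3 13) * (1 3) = [0, 3, 1, 13, 4, 5, 6, 7, 8, 9, 10, 11, 12, 2] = (1 3 13 2)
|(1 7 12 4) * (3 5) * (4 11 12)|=|(1 7 4)(3 5)(11 12)|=6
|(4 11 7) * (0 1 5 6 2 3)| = 6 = |(0 1 5 6 2 3)(4 11 7)|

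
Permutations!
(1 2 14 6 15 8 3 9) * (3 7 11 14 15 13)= (1 2 15 8 7 11 14 6 13 3 9)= [0, 2, 15, 9, 4, 5, 13, 11, 7, 1, 10, 14, 12, 3, 6, 8]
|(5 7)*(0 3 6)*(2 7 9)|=|(0 3 6)(2 7 5 9)|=12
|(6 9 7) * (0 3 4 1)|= |(0 3 4 1)(6 9 7)|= 12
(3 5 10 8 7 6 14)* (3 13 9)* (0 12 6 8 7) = (0 12 6 14 13 9 3 5 10 7 8) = [12, 1, 2, 5, 4, 10, 14, 8, 0, 3, 7, 11, 6, 9, 13]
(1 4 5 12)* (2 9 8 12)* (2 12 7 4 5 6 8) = (1 5 12)(2 9)(4 6 8 7) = [0, 5, 9, 3, 6, 12, 8, 4, 7, 2, 10, 11, 1]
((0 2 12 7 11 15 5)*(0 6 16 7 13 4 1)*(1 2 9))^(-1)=(0 1 9)(2 4 13 12)(5 15 11 7 16 6)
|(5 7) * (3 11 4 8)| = |(3 11 4 8)(5 7)| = 4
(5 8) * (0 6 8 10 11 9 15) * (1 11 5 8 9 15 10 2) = (0 6 9 10 5 2 1 11 15) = [6, 11, 1, 3, 4, 2, 9, 7, 8, 10, 5, 15, 12, 13, 14, 0]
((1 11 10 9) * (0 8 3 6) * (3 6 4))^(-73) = (0 6 8)(1 9 10 11)(3 4)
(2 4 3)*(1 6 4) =[0, 6, 1, 2, 3, 5, 4] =(1 6 4 3 2)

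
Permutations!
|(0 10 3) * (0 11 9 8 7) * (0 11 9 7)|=|(0 10 3 9 8)(7 11)|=10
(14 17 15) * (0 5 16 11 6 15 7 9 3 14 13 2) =(0 5 16 11 6 15 13 2)(3 14 17 7 9) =[5, 1, 0, 14, 4, 16, 15, 9, 8, 3, 10, 6, 12, 2, 17, 13, 11, 7]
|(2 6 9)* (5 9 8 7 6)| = |(2 5 9)(6 8 7)| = 3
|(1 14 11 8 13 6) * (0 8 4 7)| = |(0 8 13 6 1 14 11 4 7)| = 9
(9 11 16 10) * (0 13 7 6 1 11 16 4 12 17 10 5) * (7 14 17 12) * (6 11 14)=(0 13 6 1 14 17 10 9 16 5)(4 7 11)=[13, 14, 2, 3, 7, 0, 1, 11, 8, 16, 9, 4, 12, 6, 17, 15, 5, 10]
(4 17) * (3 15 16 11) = (3 15 16 11)(4 17) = [0, 1, 2, 15, 17, 5, 6, 7, 8, 9, 10, 3, 12, 13, 14, 16, 11, 4]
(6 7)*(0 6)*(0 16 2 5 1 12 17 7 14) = [6, 12, 5, 3, 4, 1, 14, 16, 8, 9, 10, 11, 17, 13, 0, 15, 2, 7] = (0 6 14)(1 12 17 7 16 2 5)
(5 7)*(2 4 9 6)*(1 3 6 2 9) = (1 3 6 9 2 4)(5 7) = [0, 3, 4, 6, 1, 7, 9, 5, 8, 2]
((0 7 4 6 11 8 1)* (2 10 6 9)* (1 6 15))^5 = (0 10 4 1 2 7 15 9)(6 8 11)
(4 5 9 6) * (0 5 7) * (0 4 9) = (0 5)(4 7)(6 9) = [5, 1, 2, 3, 7, 0, 9, 4, 8, 6]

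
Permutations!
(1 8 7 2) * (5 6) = (1 8 7 2)(5 6) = [0, 8, 1, 3, 4, 6, 5, 2, 7]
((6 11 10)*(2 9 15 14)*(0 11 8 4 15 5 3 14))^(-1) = (0 15 4 8 6 10 11)(2 14 3 5 9)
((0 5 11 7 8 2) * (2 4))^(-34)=(0 5 11 7 8 4 2)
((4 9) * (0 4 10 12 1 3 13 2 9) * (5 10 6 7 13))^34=((0 4)(1 3 5 10 12)(2 9 6 7 13))^34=(1 12 10 5 3)(2 13 7 6 9)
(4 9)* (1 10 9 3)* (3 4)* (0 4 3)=(0 4 3 1 10 9)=[4, 10, 2, 1, 3, 5, 6, 7, 8, 0, 9]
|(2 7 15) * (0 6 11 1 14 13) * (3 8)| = |(0 6 11 1 14 13)(2 7 15)(3 8)| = 6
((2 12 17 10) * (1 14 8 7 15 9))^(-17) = (1 14 8 7 15 9)(2 10 17 12)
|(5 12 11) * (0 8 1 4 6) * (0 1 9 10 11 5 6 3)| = 18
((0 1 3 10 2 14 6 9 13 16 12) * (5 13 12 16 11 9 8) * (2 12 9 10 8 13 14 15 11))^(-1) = (16)(0 12 10 11 15 2 13 6 14 5 8 3 1)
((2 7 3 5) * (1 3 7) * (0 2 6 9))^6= ((0 2 1 3 5 6 9))^6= (0 9 6 5 3 1 2)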